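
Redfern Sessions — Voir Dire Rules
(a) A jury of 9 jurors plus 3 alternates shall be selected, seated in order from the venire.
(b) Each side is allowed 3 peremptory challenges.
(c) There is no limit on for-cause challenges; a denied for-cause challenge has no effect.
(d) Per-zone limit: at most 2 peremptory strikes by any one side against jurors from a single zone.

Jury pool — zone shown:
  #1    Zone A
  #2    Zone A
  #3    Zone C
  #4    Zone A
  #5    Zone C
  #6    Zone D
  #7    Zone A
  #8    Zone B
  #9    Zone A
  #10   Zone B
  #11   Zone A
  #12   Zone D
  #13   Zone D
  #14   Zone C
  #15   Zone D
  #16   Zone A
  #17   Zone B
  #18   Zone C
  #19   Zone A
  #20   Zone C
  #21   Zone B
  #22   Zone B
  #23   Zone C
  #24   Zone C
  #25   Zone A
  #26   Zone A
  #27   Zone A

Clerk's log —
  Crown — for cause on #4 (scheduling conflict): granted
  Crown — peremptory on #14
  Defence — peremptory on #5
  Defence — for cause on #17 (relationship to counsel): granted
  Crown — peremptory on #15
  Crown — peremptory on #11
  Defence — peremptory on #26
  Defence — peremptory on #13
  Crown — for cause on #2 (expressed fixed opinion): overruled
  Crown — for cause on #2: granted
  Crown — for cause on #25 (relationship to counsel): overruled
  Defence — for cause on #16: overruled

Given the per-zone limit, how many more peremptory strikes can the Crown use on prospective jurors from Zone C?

0

Crown peremptories so far: #14, #15, #11 — 3 of 3 used, 0 left overall.
Against Zone C: #14 — 1 used; per-zone cap 2 leaves 1.
Binding limit: min(0, 1) = 0.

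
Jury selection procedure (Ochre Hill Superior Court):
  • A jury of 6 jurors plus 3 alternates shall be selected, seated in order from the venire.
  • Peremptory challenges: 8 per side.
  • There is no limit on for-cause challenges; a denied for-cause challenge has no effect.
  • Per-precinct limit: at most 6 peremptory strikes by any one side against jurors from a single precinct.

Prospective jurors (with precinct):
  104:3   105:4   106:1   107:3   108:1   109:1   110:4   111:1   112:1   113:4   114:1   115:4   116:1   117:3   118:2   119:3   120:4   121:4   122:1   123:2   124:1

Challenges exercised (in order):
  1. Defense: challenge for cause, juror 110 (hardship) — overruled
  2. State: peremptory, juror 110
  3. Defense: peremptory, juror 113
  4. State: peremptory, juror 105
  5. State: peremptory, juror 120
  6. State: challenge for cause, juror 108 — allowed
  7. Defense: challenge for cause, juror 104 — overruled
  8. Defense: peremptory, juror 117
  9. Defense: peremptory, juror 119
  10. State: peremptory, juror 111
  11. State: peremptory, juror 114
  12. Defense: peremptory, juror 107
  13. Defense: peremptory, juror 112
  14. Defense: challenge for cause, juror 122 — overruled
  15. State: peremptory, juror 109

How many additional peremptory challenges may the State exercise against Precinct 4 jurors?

2

State peremptories so far: #110, #105, #120, #111, #114, #109 — 6 of 8 used, 2 left overall.
Against Precinct 4: #110, #105, #120 — 3 used; per-precinct cap 6 leaves 3.
Binding limit: min(2, 3) = 2.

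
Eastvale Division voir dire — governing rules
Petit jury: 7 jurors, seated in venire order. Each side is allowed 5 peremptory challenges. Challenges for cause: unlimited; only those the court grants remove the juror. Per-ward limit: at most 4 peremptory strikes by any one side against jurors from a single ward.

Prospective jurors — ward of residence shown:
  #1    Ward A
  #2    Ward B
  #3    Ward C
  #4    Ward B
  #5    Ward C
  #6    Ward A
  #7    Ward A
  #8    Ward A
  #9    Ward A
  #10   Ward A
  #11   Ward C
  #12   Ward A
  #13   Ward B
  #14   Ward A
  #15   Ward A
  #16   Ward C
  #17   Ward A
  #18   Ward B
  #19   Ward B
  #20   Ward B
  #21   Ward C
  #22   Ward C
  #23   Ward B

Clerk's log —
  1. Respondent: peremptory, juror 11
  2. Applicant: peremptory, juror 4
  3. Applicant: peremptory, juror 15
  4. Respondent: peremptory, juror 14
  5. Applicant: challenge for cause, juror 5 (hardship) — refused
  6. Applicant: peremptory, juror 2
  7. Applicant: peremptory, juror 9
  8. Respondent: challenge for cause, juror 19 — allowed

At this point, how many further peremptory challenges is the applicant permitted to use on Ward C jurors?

Applicant peremptories so far: #4, #15, #2, #9 — 4 of 5 used, 1 left overall.
Against Ward C: none yet — per-ward cap 4 leaves 4.
Binding limit: min(1, 4) = 1.

1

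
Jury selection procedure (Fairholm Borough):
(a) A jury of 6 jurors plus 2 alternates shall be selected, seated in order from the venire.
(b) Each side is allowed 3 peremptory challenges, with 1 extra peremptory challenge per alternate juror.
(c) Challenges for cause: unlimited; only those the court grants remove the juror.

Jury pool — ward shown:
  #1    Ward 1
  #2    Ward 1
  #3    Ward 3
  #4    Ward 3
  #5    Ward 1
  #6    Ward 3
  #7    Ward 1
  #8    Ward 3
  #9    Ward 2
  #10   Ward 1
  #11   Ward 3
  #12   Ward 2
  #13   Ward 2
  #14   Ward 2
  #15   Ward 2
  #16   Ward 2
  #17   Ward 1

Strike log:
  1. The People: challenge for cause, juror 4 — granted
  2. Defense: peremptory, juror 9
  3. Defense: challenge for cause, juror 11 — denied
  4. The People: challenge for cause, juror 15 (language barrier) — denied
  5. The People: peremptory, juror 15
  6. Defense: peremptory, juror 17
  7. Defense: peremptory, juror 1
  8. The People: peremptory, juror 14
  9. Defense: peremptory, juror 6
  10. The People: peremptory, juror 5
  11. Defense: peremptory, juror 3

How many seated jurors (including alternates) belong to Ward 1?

Removed: #1, #3, #4, #5, #6, #9, #14, #15, #17.
Seated (8 incl. alternates): #2, #7, #8, #10, #11, #12, #13, #16.
Of those, in Ward 1: #2, #7, #10 → 3.

3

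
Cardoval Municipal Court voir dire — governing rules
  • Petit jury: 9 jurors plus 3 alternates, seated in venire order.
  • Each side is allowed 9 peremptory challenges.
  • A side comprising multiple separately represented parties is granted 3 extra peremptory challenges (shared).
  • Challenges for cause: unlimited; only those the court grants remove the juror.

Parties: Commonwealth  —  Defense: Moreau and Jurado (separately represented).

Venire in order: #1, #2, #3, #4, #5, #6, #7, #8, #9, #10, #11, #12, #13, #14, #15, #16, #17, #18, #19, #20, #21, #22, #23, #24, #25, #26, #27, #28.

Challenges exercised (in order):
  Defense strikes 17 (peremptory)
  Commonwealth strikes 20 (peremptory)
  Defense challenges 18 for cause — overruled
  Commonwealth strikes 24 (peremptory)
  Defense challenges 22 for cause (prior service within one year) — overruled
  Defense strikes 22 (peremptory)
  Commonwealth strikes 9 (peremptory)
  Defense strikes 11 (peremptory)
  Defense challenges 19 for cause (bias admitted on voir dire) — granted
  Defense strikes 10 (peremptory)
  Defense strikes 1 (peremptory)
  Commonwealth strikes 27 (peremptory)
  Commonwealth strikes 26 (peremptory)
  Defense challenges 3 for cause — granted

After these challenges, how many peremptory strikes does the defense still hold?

Defense allotment: 9 base + 3 multi-party = 12.
Defense peremptories used: #17, #22, #11, #10, #1 — 5 (for-cause on #18, #22, #19, #3 don't count).
Remaining: 12 − 5 = 7.

7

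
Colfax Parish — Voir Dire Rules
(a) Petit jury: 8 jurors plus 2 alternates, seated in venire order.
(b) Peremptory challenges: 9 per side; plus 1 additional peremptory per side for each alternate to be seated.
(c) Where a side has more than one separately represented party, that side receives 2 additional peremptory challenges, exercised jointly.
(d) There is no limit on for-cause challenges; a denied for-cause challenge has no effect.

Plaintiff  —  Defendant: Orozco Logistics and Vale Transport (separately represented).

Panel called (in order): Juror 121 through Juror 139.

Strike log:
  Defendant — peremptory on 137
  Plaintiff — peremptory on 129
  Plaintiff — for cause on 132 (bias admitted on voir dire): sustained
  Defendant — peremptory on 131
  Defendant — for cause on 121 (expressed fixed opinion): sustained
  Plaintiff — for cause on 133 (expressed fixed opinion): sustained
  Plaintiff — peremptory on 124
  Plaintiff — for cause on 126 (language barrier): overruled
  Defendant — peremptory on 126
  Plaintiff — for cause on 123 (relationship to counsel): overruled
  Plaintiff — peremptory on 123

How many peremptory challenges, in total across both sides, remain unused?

Plaintiff allotment: 9 base + 1 × 2 alternates = 11. Defendant allotment: 9 base + 1 × 2 alternates + 2 multi-party = 13.
Plaintiff peremptories used: #129, #124, #123 — 3 (for-cause on #132, #133, #126, #123 don't count).
Defendant peremptories used: #137, #131, #126 — 3 (the for-cause on #121 doesn't count).
Remaining: (11 − 3) + (13 − 3) = 18.

18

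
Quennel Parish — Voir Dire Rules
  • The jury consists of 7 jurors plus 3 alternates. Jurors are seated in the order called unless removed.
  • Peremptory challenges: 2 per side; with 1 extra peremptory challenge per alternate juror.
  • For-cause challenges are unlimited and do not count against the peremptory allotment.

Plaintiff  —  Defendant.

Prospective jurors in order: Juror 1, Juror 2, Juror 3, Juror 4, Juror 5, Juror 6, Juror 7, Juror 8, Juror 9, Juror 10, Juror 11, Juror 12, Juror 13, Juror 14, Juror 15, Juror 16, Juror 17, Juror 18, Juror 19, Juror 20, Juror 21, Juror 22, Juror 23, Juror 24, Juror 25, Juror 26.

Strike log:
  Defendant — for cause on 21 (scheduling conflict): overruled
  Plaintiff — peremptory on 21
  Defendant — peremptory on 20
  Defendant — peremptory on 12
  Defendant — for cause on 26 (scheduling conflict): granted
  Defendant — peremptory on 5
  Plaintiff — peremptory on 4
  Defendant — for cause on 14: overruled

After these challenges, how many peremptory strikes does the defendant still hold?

2

Defendant allotment: 2 base + 1 × 3 alternates = 5.
Defendant peremptories used: #20, #12, #5 — 3 (for-cause on #21, #26, #14 don't count).
Remaining: 5 − 3 = 2.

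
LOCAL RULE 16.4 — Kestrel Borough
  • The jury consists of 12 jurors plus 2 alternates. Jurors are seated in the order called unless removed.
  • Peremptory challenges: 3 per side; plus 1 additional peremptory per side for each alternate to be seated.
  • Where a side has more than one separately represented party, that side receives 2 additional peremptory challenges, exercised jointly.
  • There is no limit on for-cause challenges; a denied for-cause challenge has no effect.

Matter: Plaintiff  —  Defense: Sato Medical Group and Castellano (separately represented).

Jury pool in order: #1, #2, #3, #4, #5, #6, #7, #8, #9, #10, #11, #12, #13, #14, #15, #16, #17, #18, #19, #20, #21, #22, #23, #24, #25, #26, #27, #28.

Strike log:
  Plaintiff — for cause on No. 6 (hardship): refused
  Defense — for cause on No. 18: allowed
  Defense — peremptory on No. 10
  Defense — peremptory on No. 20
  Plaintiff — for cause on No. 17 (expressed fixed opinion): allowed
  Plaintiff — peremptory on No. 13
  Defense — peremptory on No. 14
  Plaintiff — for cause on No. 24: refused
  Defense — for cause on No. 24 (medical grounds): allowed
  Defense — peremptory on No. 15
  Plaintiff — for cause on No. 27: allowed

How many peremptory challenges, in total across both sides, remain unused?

Plaintiff allotment: 3 base + 1 × 2 alternates = 5. Defense allotment: 3 base + 1 × 2 alternates + 2 multi-party = 7.
Plaintiff peremptories used: #13 — 1 (for-cause on #6, #17, #24, #27 don't count).
Defense peremptories used: #10, #20, #14, #15 — 4 (for-cause on #18, #24 don't count).
Remaining: (5 − 1) + (7 − 4) = 7.

7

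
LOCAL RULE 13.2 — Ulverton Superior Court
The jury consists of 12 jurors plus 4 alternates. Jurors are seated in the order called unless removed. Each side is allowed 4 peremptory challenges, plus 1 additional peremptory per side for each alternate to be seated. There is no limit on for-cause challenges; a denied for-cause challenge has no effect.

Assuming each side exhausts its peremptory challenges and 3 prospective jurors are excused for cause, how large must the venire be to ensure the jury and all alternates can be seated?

Seats to fill: 12 + 4 alternates = 16.
Peremptories: 4 + 1×4 = 8 per side × 2 sides = 16.
For-cause removals: 3.
Minimum venire: 16 + 16 + 3 = 35.

35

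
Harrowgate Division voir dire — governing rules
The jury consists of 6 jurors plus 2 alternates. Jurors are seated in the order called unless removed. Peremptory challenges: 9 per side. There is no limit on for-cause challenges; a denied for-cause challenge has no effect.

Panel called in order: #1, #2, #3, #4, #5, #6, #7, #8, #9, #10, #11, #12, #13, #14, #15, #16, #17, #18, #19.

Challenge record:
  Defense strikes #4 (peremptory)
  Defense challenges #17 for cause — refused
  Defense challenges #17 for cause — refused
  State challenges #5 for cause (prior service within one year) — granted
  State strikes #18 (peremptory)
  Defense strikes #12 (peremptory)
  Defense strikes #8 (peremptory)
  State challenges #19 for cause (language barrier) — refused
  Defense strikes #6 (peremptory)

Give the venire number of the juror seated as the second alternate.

13

Removed: #4, #5, #6, #8, #12, #18. (#17, #19 stay — for-cause denied.)
Seating in order: seats 1–6 → #1, #2, #3, #7, #9, #10; alternates → #11, #13.
So alternate 2 is #13.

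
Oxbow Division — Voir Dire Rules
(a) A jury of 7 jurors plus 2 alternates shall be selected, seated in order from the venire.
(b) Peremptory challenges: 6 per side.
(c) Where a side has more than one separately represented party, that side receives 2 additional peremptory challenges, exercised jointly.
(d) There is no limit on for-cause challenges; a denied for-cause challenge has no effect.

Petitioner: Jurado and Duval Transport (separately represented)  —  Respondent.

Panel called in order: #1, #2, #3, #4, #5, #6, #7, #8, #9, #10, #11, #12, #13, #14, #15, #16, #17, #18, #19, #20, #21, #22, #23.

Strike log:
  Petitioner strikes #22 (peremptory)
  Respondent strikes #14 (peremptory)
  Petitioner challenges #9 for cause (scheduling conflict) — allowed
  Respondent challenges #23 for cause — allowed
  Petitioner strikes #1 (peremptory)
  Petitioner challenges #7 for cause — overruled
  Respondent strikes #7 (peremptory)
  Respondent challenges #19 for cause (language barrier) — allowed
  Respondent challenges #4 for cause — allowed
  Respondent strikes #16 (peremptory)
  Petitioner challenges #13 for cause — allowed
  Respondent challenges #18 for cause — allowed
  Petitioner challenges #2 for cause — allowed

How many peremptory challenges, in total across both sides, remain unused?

Petitioner allotment: 6 base + 2 multi-party = 8. Respondent allotment: 6.
Petitioner peremptories used: #22, #1 — 2 (for-cause on #9, #7, #13, #2 don't count).
Respondent peremptories used: #14, #7, #16 — 3 (for-cause on #23, #19, #4, #18 don't count).
Remaining: (8 − 2) + (6 − 3) = 9.

9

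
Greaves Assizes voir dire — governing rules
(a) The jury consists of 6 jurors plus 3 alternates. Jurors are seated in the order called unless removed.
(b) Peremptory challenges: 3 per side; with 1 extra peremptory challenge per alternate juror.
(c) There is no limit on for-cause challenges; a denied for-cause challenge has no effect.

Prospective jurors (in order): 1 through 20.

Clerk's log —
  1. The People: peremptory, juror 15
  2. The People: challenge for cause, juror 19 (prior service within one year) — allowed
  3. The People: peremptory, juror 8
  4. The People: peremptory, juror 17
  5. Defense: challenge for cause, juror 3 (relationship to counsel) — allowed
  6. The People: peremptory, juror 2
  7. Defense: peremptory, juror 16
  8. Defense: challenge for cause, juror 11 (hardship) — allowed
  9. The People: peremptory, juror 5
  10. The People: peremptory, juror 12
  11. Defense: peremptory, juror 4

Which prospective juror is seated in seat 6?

Removed: #2, #3, #4, #5, #8, #11, #12, #15, #16, #17, #19.
Seating in order: seats 1–6 → #1, #6, #7, #9, #10, #13; alternates → #14, #18, #20.
So seat 6 is #13.

13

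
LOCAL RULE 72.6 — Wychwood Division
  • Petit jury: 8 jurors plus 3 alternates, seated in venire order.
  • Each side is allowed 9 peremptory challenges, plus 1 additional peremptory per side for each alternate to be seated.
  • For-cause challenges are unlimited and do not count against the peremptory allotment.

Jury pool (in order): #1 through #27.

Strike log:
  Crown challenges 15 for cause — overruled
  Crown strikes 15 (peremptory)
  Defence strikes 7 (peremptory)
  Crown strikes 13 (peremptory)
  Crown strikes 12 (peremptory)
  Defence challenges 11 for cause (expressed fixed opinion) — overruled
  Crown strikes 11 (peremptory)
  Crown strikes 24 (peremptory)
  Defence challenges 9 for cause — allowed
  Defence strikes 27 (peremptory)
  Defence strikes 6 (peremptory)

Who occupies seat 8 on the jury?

Removed: #6, #7, #9, #11, #12, #13, #15, #24, #27.
Seating in order: seats 1–8 → #1, #2, #3, #4, #5, #8, #10, #14; alternates → #16, #17, #18.
So seat 8 is #14.

14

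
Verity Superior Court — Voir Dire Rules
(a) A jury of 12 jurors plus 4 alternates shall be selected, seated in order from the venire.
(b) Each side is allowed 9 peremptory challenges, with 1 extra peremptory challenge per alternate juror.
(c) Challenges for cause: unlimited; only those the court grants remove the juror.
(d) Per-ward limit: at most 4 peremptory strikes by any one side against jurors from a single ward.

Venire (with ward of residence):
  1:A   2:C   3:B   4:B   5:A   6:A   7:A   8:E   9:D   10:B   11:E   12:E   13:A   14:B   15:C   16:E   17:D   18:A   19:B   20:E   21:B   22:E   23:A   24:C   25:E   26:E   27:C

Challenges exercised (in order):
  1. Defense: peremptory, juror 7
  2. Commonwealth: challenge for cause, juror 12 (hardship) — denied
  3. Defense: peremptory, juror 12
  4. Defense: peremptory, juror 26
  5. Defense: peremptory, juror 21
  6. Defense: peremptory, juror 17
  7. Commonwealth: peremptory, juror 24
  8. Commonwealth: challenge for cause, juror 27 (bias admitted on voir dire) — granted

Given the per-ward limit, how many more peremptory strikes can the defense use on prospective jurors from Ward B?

3

Defense peremptories so far: #7, #12, #26, #21, #17 — 5 of 13 used, 8 left overall.
Against Ward B: #21 — 1 used; per-ward cap 4 leaves 3.
Binding limit: min(8, 3) = 3.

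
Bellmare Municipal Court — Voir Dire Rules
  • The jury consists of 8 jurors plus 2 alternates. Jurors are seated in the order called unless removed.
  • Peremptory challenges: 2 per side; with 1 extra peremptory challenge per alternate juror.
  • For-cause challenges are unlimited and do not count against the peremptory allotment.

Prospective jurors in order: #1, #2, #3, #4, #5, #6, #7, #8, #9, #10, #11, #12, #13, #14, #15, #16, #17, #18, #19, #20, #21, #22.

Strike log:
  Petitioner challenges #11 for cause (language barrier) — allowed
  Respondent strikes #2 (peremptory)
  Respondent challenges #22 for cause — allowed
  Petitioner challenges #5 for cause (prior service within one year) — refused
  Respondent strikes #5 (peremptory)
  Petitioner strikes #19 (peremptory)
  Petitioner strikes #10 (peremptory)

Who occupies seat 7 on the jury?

Removed: #2, #5, #10, #11, #19, #22.
Filling seats in venire order through position 7: #1, #3, #4, #6, #7, #8, #9.
So seat 7 is #9.

9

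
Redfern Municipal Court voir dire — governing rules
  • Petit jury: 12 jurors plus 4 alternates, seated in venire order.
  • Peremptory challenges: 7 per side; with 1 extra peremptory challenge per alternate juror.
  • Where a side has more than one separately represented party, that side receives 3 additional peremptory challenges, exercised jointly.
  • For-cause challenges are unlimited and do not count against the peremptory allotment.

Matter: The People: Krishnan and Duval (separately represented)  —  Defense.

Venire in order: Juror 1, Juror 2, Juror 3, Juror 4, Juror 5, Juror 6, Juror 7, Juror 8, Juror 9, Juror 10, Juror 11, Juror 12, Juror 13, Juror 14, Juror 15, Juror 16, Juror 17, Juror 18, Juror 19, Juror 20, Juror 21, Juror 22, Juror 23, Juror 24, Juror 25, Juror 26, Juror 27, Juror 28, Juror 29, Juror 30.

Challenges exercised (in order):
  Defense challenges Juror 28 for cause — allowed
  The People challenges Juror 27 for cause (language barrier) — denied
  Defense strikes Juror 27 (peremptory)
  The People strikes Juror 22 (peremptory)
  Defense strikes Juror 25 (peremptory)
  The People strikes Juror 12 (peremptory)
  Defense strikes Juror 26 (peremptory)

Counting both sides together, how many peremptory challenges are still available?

20

The People allotment: 7 base + 1 × 4 alternates + 3 multi-party = 14. Defense allotment: 7 base + 1 × 4 alternates = 11.
The People peremptories used: #22, #12 — 2 (the for-cause on #27 doesn't count).
Defense peremptories used: #27, #25, #26 — 3 (the for-cause on #28 doesn't count).
Remaining: (14 − 2) + (11 − 3) = 20.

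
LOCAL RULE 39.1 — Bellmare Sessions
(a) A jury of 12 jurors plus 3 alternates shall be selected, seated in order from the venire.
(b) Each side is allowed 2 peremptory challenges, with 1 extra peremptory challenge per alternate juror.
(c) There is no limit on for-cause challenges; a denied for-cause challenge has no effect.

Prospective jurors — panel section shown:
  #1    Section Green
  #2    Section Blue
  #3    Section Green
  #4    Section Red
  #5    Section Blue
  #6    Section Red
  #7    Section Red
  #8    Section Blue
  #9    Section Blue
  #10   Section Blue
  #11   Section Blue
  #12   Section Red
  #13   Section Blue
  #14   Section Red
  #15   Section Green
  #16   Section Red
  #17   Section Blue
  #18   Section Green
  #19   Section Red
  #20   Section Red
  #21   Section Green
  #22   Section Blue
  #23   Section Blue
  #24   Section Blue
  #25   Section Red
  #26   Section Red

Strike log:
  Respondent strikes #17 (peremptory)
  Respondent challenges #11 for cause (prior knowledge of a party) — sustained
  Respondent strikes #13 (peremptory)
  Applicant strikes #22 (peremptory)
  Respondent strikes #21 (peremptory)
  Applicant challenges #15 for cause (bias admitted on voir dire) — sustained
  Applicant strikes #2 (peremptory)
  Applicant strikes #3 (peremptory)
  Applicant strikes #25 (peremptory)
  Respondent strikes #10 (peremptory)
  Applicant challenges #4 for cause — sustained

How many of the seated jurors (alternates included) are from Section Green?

2

Removed: #2, #3, #4, #10, #11, #13, #15, #17, #21, #22, #25.
Seated (15 incl. alternates): #1, #5, #6, #7, #8, #9, #12, #14, #16, #18, #19, #20, #23, #24, #26.
Of those, in Section Green: #1, #18 → 2.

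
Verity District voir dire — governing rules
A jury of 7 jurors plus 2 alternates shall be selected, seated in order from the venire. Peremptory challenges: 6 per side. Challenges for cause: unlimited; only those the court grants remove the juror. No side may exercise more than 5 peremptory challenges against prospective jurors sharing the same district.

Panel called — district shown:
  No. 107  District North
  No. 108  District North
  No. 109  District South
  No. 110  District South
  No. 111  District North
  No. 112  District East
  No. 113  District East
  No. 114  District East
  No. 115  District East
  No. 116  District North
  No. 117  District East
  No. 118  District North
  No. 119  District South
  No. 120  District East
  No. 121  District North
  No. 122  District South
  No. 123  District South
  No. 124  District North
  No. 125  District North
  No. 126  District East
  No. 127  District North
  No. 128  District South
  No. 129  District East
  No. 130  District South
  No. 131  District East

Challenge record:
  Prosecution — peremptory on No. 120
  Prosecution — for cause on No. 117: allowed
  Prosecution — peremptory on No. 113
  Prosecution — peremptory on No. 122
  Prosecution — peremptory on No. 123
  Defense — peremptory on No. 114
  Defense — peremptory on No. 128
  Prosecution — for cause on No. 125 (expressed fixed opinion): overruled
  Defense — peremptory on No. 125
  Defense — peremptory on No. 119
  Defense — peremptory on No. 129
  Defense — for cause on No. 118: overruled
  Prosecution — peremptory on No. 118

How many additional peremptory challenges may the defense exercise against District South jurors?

Defense peremptories so far: #114, #128, #125, #119, #129 — 5 of 6 used, 1 left overall.
Against District South: #128, #119 — 2 used; per-district cap 5 leaves 3.
Binding limit: min(1, 3) = 1.

1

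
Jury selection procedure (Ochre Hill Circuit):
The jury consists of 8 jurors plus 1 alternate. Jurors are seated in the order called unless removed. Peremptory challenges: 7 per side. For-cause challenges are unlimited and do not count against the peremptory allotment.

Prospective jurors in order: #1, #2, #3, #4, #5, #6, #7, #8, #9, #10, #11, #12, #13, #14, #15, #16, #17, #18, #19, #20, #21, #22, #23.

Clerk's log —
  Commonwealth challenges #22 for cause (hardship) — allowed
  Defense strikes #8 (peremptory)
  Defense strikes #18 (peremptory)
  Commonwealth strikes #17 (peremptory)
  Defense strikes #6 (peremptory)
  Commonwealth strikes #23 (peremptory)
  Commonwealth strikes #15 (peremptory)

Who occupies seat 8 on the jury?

10

Removed: #6, #8, #15, #17, #18, #22, #23.
Filling seats in venire order through position 8: #1, #2, #3, #4, #5, #7, #9, #10.
So seat 8 is #10.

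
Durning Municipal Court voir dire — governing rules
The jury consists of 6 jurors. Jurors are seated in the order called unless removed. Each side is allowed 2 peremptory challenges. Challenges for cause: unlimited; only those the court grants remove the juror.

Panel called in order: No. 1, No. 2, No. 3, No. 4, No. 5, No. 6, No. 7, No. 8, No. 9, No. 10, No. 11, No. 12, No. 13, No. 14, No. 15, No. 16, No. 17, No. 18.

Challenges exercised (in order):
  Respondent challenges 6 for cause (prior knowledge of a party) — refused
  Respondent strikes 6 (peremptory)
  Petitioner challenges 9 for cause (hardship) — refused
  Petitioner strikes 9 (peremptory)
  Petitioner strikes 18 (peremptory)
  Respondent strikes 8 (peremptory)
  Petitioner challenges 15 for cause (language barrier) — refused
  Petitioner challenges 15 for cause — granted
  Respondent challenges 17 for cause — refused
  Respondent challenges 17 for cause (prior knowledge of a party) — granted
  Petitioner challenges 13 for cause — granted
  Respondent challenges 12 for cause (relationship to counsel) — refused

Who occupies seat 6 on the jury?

Removed: #6, #8, #9, #13, #15, #17, #18. (#12 stays — for-cause denied.)
Filling seats in venire order through position 6: #1, #2, #3, #4, #5, #7.
So seat 6 is #7.

7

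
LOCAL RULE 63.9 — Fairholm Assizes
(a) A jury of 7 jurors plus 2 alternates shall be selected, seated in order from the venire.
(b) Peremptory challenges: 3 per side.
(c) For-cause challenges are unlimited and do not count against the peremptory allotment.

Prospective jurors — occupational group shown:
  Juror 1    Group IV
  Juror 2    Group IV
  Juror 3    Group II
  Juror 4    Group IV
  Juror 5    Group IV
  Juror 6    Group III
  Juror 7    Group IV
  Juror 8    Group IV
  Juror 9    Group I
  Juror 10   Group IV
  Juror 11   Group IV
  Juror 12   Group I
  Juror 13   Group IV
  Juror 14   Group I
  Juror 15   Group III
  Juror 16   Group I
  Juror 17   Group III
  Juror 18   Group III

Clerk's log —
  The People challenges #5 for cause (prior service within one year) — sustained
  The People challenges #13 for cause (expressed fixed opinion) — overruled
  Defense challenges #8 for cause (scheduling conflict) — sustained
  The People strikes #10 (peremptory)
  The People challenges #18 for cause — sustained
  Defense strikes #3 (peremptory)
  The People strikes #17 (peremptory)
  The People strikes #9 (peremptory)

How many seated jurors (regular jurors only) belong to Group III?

Removed: #3, #5, #8, #9, #10, #17, #18.
Seated jurors 1–7: #1, #2, #4, #6, #7, #11, #12 (alternates #13, #14 not counted).
Of those, in Group III: #6 → 1.

1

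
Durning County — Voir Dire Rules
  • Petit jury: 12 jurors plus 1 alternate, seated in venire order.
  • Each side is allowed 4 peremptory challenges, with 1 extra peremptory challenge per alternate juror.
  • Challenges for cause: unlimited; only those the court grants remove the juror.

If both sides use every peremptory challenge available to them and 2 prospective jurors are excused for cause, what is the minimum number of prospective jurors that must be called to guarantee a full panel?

25

Seats to fill: 12 + 1 alternates = 13.
Peremptories: 4 + 1×1 = 5 per side × 2 sides = 10.
For-cause removals: 2.
Minimum venire: 13 + 10 + 2 = 25.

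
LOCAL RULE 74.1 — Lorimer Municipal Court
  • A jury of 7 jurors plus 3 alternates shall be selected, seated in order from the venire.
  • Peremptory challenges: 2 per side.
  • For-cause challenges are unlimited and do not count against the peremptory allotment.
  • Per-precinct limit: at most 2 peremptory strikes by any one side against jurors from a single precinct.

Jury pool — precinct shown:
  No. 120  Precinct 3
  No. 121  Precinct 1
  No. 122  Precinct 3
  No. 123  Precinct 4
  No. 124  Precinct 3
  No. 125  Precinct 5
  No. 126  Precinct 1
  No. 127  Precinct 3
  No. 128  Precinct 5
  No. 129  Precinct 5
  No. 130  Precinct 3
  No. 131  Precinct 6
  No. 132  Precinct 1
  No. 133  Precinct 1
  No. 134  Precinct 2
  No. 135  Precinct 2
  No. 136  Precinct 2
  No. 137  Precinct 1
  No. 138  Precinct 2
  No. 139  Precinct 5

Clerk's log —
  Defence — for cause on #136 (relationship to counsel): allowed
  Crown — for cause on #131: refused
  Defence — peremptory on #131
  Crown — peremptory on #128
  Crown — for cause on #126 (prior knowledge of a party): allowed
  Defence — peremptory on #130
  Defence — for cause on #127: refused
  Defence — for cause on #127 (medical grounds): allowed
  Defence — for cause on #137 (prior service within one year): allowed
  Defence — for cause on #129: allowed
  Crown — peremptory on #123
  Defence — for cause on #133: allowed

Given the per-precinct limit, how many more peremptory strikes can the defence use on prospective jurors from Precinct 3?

0

Defence peremptories so far: #131, #130 — 2 of 2 used, 0 left overall.
Against Precinct 3: #130 — 1 used; per-precinct cap 2 leaves 1.
Binding limit: min(0, 1) = 0.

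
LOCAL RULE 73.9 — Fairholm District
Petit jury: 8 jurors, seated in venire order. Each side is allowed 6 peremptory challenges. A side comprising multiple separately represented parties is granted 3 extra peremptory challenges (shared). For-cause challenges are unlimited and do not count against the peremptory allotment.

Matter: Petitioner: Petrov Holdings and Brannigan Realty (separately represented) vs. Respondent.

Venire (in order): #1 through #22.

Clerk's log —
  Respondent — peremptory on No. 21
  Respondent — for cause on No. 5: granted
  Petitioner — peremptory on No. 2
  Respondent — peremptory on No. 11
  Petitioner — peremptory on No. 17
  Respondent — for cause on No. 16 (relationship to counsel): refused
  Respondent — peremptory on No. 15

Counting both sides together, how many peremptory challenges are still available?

10

Petitioner allotment: 6 base + 3 multi-party = 9. Respondent allotment: 6.
Petitioner peremptories used: #2, #17 — 2.
Respondent peremptories used: #21, #11, #15 — 3 (for-cause on #5, #16 don't count).
Remaining: (9 − 2) + (6 − 3) = 10.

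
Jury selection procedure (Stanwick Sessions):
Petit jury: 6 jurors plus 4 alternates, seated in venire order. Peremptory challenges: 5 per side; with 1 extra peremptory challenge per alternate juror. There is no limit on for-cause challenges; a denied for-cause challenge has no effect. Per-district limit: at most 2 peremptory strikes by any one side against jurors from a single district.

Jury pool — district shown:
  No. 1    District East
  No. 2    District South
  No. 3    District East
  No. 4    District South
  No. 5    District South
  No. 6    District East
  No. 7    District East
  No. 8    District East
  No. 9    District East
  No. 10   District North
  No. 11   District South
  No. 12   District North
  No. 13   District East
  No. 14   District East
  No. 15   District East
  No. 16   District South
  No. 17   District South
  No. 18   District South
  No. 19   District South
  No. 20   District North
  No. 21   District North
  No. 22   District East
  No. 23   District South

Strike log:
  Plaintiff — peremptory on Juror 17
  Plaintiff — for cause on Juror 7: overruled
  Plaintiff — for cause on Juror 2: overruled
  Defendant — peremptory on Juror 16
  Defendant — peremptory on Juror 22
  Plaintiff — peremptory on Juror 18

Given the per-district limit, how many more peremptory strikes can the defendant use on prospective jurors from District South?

1

Defendant peremptories so far: #16, #22 — 2 of 9 used, 7 left overall.
Against District South: #16 — 1 used; per-district cap 2 leaves 1.
Binding limit: min(7, 1) = 1.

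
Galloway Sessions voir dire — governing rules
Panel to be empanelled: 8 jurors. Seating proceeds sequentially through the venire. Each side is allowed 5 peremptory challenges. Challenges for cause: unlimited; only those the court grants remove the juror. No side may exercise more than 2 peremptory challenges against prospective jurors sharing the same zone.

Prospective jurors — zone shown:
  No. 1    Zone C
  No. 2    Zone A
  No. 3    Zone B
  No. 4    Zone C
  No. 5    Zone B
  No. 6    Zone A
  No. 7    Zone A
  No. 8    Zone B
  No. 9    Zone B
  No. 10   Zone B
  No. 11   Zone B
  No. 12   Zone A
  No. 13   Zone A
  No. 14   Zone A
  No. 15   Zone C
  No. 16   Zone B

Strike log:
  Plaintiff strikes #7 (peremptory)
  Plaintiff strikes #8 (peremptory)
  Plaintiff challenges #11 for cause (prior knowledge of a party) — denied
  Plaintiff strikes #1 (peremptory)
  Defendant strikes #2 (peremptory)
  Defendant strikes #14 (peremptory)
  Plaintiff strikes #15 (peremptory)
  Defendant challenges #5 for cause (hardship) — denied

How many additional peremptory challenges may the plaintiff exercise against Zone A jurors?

1

Plaintiff peremptories so far: #7, #8, #1, #15 — 4 of 5 used, 1 left overall.
Against Zone A: #7 — 1 used; per-zone cap 2 leaves 1.
Binding limit: min(1, 1) = 1.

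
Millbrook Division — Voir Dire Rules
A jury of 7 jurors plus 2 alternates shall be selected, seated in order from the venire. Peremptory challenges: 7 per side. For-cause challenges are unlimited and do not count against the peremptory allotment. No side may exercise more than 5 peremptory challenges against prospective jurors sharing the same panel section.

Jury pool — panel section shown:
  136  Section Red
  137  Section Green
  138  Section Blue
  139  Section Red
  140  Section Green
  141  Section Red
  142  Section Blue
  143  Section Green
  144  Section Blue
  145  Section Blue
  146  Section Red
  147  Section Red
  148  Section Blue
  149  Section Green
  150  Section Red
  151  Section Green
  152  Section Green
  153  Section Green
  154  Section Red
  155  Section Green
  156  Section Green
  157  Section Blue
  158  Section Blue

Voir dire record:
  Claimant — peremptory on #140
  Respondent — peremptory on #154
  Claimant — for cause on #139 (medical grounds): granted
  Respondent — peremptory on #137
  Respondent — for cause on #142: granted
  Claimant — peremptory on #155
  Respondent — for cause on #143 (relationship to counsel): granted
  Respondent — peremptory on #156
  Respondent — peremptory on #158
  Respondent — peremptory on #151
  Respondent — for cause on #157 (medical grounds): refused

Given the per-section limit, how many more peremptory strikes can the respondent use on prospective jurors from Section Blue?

Respondent peremptories so far: #154, #137, #156, #158, #151 — 5 of 7 used, 2 left overall.
Against Section Blue: #158 — 1 used; per-section cap 5 leaves 4.
Binding limit: min(2, 4) = 2.

2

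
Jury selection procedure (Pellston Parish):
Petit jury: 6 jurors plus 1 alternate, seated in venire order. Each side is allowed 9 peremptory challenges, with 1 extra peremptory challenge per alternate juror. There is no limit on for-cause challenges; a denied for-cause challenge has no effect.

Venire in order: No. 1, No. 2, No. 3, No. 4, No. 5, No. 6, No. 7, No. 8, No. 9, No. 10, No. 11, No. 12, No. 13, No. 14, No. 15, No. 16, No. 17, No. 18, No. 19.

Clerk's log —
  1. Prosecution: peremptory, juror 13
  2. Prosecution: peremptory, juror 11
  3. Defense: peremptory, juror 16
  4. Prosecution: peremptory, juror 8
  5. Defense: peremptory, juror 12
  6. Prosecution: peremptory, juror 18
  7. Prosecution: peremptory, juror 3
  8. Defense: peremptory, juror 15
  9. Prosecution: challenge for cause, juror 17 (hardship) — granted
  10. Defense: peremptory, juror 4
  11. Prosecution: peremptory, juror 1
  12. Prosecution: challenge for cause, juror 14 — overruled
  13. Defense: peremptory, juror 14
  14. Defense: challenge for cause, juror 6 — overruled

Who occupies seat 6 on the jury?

10

Removed: #1, #3, #4, #8, #11, #12, #13, #14, #15, #16, #17, #18. (#6 stays — for-cause denied.)
Filling seats in venire order through position 6: #2, #5, #6, #7, #9, #10.
So seat 6 is #10.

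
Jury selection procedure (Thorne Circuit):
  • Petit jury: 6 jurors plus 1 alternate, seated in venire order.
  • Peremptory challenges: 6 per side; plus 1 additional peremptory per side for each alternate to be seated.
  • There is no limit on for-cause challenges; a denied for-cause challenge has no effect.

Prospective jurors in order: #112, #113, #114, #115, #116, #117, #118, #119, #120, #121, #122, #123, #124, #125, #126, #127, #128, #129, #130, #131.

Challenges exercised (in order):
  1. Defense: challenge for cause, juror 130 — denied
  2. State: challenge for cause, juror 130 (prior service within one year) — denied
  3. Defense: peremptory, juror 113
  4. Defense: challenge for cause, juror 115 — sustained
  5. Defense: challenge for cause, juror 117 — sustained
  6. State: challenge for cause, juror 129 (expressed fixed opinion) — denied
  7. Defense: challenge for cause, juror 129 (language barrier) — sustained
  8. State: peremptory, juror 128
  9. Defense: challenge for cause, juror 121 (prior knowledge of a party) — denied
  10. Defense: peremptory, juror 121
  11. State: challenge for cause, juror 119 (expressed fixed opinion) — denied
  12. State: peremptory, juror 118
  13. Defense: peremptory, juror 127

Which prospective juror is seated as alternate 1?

Removed: #113, #115, #117, #118, #121, #127, #128, #129. (#119, #130 stay — for-cause denied.)
Seating in order: seats 1–6 → #112, #114, #116, #119, #120, #122; alternates → #123.
So alternate 1 is #123.

123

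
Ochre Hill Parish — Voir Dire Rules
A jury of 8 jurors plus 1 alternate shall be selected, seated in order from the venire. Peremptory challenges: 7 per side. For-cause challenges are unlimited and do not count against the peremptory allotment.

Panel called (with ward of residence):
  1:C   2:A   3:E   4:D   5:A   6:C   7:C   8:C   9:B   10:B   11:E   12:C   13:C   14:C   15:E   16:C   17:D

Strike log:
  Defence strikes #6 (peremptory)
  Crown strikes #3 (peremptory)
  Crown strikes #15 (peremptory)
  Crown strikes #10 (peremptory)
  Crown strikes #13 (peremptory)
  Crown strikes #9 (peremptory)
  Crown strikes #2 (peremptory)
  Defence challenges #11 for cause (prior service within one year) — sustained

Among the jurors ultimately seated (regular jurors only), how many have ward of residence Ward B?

0

Removed: #2, #3, #6, #9, #10, #11, #13, #15.
Seated jurors 1–8: #1, #4, #5, #7, #8, #12, #14, #16 (alternates #17 not counted).
None of those are in Ward B → 0.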